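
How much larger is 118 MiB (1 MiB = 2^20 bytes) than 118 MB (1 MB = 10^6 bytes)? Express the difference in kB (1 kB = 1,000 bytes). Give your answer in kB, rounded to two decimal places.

118 MiB = 118 × 1,048,576 = 123,731,968 bytes
118 MB = 118 × 1,000,000 = 118,000,000 bytes
difference = 5,731,968 bytes
5,731,968 / 1,000 = 5,731.97 kB

5,731.97 kB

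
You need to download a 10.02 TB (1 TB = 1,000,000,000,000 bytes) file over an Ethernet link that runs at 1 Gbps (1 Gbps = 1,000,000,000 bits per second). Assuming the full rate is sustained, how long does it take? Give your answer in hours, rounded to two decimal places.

10.02 TB = 10,020,000,000,000 bytes = 80,160,000,000,000 bits
1 Gbps = 1,000,000,000 bits/s
time = 80,160,000,000,000 / 1,000,000,000 = 80,160.0000 s
80,160.0000 s / 3600 = 22.27 hours

22.27 hours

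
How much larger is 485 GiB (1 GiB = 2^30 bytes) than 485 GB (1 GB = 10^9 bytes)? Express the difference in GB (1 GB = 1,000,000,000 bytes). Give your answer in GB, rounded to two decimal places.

485 GiB = 485 × 1,073,741,824 = 520,764,784,640 bytes
485 GB = 485 × 1,000,000,000 = 485,000,000,000 bytes
difference = 35,764,784,640 bytes
35,764,784,640 / 1,000,000,000 = 35.76 GB

35.76 GB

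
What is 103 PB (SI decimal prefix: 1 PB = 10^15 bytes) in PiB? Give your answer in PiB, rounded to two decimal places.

103 PB = 103 × 10^15 bytes = 103,000,000,000,000,000 bytes
1 PiB = 2^50 bytes = 1,125,899,906,842,624 bytes
103,000,000,000,000,000 / 1,125,899,906,842,624 = 91.48 PiB

91.48 PiB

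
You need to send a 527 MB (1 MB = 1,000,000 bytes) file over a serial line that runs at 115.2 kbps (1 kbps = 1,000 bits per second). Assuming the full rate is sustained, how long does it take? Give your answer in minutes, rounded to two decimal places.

609.95 minutes

527 MB = 527,000,000 bytes = 4,216,000,000 bits
115.2 kbps = 115,200 bits/s
time = 4,216,000,000 / 115,200 = 36,597.222 s
36,597.222 s / 60 = 609.95 minutes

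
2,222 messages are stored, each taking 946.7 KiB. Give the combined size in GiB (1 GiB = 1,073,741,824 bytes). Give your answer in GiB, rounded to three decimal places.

2.006 GiB

Total = 2,222 × 946.7 KiB = 2103567.4 KiB
= 2103567.4 × 1,024 bytes = 2,154,053,017.6 bytes
1 GiB = 1,073,741,824 bytes
2,154,053,017.6 / 1,073,741,824 = 2.006 GiB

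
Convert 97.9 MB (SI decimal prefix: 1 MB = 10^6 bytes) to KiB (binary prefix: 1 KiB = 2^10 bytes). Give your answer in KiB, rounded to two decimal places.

97.9 MB = 97.9 × 10^6 bytes = 97,900,000 bytes
1 KiB = 2^10 bytes = 1,024 bytes
97,900,000 / 1,024 = 95,605.47 KiB

95,605.47 KiB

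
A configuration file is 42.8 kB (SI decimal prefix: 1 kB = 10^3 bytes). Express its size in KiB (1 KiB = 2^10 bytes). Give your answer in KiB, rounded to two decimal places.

41.80 KiB

42.8 kB × 1,000 bytes/kB = 42,800 bytes
1 KiB = 2^10 bytes = 1,024 bytes
42,800 / 1,024 = 41.80 KiB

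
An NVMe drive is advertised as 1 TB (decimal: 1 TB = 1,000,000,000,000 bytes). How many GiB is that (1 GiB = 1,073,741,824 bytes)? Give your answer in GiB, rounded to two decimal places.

931.32 GiB

1 TB = 1 × 10^12 bytes = 1,000,000,000,000 bytes
1 GiB = 1,073,741,824 bytes
1,000,000,000,000 / 1,073,741,824 = 931.32 GiB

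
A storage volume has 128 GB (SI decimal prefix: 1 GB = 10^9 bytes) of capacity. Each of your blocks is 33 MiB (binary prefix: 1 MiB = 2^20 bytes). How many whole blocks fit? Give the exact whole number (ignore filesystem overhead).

3,699

Capacity: 128 GB = 128,000,000,000 bytes
Per item: 33 MiB = 34,603,008 bytes
⌊128,000,000,000 / 34,603,008⌋ = 3,699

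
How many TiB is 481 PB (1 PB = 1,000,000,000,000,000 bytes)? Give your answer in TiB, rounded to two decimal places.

437,466.95 TiB

481 PB = 481 × 10^15 bytes = 481,000,000,000,000,000 bytes
1 TiB = 1,099,511,627,776 bytes
481,000,000,000,000,000 / 1,099,511,627,776 = 437,466.95 TiB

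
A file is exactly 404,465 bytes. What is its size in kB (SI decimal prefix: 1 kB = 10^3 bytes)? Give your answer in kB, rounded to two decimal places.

404,465 bytes given.
1 kB = 10^3 bytes = 1,000 bytes
404,465 / 1,000 = 404.47 kB

404.47 kB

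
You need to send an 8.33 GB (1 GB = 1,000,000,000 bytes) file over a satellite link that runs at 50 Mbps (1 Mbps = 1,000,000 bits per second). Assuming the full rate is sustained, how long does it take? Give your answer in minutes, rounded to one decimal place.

8.33 GB = 8,330,000,000 bytes = 66,640,000,000 bits
50 Mbps = 50,000,000 bits/s
time = 66,640,000,000 / 50,000,000 = 1,332.80 s
1,332.80 s / 60 = 22.2 minutes

22.2 minutes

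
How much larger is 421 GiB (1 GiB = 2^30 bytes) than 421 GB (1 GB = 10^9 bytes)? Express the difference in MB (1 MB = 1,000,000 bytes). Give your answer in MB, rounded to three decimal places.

421 GiB = 421 × 1,073,741,824 = 452,045,307,904 bytes
421 GB = 421 × 1,000,000,000 = 421,000,000,000 bytes
difference = 31,045,307,904 bytes
31,045,307,904 / 1,000,000 = 31,045.308 MB

31,045.308 MB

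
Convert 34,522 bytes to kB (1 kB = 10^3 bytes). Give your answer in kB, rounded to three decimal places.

34,522 bytes given.
1 kB = 1,000 bytes
34,522 / 1,000 = 34.522 kB

34.522 kB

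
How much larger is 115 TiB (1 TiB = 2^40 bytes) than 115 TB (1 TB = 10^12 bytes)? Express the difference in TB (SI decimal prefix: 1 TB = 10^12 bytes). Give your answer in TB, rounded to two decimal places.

11.44 TB

115 TiB = 115 × 1,099,511,627,776 = 126,443,837,194,240 bytes
115 TB = 115 × 1,000,000,000,000 = 115,000,000,000,000 bytes
difference = 11,443,837,194,240 bytes
11,443,837,194,240 / 1,000,000,000,000 = 11.44 TB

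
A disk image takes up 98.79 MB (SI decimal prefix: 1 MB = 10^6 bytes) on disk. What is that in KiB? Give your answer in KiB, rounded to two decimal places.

98.79 MB = 98.79 × 10^6 bytes = 98,790,000 bytes
1 KiB = 1,024 bytes
98,790,000 / 1,024 = 96,474.61 KiB

96,474.61 KiB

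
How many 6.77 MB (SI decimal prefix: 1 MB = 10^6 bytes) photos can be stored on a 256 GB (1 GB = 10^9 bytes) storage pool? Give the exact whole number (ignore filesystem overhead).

Capacity: 256 GB = 256,000,000,000 bytes
Per item: 6.77 MB = 6,770,000 bytes
⌊256,000,000,000 / 6,770,000⌋ = 37,813

37,813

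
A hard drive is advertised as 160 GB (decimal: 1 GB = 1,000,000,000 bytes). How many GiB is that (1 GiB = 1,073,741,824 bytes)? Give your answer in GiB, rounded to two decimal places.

160 GB × 1,000,000,000 bytes/GB = 160,000,000,000 bytes
1 GiB = 1,073,741,824 bytes
160,000,000,000 / 1,073,741,824 = 149.01 GiB

149.01 GiB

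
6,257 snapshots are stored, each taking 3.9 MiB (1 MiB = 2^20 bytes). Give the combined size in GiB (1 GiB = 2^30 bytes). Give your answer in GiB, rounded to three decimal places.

23.830 GiB

Total = 6,257 × 3.9 MiB = 24402.3 MiB
= 24402.3 × 1,048,576 bytes = 25,587,666,124.8 bytes
1 GiB = 1,073,741,824 bytes
25,587,666,124.8 / 1,073,741,824 = 23.830 GiB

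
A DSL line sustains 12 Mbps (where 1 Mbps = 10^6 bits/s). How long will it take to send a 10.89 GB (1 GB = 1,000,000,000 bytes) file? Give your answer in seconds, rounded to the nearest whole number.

10.89 GB = 10,890,000,000 bytes = 87,120,000,000 bits
12 Mbps = 12,000,000 bits/s
time = 87,120,000,000 / 12,000,000 = 7,260 s

7,260 seconds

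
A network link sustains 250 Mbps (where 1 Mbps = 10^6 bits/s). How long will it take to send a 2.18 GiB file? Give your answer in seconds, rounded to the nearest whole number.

75 seconds

2.18 GiB = 2,340,757,176.32 bytes = 18,726,057,410.56 bits
250 Mbps = 250,000,000 bits/s
time = 18,726,057,410.56 / 250,000,000 = 75 s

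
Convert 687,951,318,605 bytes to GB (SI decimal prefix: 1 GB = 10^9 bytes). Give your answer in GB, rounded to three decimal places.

687.951 GB

687,951,318,605 bytes given.
1 GB = 1,000,000,000 bytes
687,951,318,605 / 1,000,000,000 = 687.951 GB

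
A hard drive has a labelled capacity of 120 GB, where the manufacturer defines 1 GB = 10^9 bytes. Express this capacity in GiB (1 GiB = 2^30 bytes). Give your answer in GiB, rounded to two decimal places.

120 GB = 120 × 10^9 bytes = 120,000,000,000 bytes
1 GiB = 1,073,741,824 bytes
120,000,000,000 / 1,073,741,824 = 111.76 GiB

111.76 GiB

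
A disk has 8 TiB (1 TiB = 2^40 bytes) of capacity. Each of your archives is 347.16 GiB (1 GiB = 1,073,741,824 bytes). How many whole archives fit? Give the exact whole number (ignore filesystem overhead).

Capacity: 8 TiB = 8,796,093,022,208 bytes
Per item: 347.16 GiB = 372,760,211,619.84 bytes
⌊8,796,093,022,208 / 372,760,211,619.84⌋ = 23

23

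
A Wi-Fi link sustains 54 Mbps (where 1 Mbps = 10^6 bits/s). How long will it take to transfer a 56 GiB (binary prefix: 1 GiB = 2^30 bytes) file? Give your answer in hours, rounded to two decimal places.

2.47 hours

56 GiB = 60,129,542,144 bytes = 481,036,337,152 bits
54 Mbps = 54,000,000 bits/s
time = 481,036,337,152 / 54,000,000 = 8,908.0803 s
8,908.0803 s / 3600 = 2.47 hours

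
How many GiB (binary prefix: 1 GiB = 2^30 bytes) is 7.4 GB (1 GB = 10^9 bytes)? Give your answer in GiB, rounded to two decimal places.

6.89 GiB

7.4 GB = 7.4 × 10^9 bytes = 7,400,000,000 bytes
1 GiB = 2^30 bytes = 1,073,741,824 bytes
7,400,000,000 / 1,073,741,824 = 6.89 GiB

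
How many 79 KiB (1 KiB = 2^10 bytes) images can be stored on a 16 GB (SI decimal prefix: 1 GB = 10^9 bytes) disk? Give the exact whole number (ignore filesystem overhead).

Capacity: 16 GB = 16,000,000,000 bytes
Per item: 79 KiB = 80,896 bytes
⌊16,000,000,000 / 80,896⌋ = 197,784

197,784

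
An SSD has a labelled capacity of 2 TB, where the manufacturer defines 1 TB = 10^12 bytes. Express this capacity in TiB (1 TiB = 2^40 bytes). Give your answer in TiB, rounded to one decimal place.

1.8 TiB

2 TB = 2 × 10^12 bytes = 2,000,000,000,000 bytes
1 TiB = 1,099,511,627,776 bytes
2,000,000,000,000 / 1,099,511,627,776 = 1.8 TiB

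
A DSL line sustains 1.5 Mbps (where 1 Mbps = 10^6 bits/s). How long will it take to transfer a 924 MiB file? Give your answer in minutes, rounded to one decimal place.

924 MiB = 968,884,224 bytes = 7,751,073,792 bits
1.5 Mbps = 1,500,000 bits/s
time = 7,751,073,792 / 1,500,000 = 5,167.38 s
5,167.38 s / 60 = 86.1 minutes

86.1 minutes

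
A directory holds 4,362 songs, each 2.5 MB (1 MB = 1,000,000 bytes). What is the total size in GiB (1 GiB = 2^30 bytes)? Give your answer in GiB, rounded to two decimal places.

Total = 4,362 × 2.5 MB = 10,905 MB
= 10,905 × 1,000,000 bytes = 10,905,000,000 bytes
1 GiB = 1,073,741,824 bytes
10,905,000,000 / 1,073,741,824 = 10.16 GiB

10.16 GiB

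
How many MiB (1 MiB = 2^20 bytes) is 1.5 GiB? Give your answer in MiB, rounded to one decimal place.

1,536.0 MiB

1.5 GiB × 1,073,741,824 bytes/GiB = 1,610,612,736 bytes
1 MiB = 2^20 bytes = 1,048,576 bytes
1,610,612,736 / 1,048,576 = 1,536.0 MiB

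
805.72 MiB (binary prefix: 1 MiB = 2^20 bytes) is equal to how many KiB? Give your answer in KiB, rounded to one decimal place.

825,057.3 KiB

805.72 MiB = 805.72 × 2^20 bytes = 844,858,654.72 bytes
1 KiB = 1,024 bytes
844,858,654.72 / 1,024 = 825,057.3 KiB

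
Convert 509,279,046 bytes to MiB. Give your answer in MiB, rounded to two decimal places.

485.69 MiB

509,279,046 bytes given.
1 MiB = 2^20 bytes = 1,048,576 bytes
509,279,046 / 1,048,576 = 485.69 MiB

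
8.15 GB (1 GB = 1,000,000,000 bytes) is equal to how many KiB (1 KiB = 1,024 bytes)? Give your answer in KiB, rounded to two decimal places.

7,958,984.38 KiB

8.15 GB × 1,000,000,000 bytes/GB = 8,150,000,000 bytes
1 KiB = 2^10 bytes = 1,024 bytes
8,150,000,000 / 1,024 = 7,958,984.38 KiB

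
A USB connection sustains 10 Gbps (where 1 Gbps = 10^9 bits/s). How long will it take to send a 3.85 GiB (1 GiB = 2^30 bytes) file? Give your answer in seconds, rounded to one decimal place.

3.3 seconds

3.85 GiB = 4,133,906,022.4 bytes = 33,071,248,179.2 bits
10 Gbps = 10,000,000,000 bits/s
time = 33,071,248,179.2 / 10,000,000,000 = 3.3 s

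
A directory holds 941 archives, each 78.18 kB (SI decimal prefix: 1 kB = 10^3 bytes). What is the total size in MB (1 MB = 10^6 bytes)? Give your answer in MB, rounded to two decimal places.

73.57 MB

Total = 941 × 78.18 kB = 73567.38 kB
= 73567.38 × 1,000 bytes = 73,567,380 bytes
1 MB = 1,000,000 bytes
73,567,380 / 1,000,000 = 73.57 MB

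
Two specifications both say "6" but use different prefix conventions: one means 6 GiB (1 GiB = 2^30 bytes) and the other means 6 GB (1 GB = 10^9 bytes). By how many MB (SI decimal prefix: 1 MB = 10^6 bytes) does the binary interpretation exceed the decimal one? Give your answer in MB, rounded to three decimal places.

6 GiB = 6 × 1,073,741,824 = 6,442,450,944 bytes
6 GB = 6 × 1,000,000,000 = 6,000,000,000 bytes
difference = 442,450,944 bytes
442,450,944 / 1,000,000 = 442.451 MB

442.451 MB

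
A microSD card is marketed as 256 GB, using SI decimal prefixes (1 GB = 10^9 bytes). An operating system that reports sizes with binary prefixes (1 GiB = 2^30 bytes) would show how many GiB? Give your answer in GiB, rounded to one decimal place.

256 GB × 1,000,000,000 bytes/GB = 256,000,000,000 bytes
1 GiB = 1,073,741,824 bytes
256,000,000,000 / 1,073,741,824 = 238.4 GiB

238.4 GiB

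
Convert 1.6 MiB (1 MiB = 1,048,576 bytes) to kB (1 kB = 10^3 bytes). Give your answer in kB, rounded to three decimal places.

1.6 MiB × 1,048,576 bytes/MiB = 1,677,721.6 bytes
1 kB = 1,000 bytes
1,677,721.6 / 1,000 = 1,677.722 kB

1,677.722 kB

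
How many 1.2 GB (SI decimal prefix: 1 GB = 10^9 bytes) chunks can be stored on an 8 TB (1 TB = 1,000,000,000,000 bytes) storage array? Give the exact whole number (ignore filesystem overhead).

6,666

Capacity: 8 TB = 8,000,000,000,000 bytes
Per item: 1.2 GB = 1,200,000,000 bytes
⌊8,000,000,000,000 / 1,200,000,000⌋ = 6,666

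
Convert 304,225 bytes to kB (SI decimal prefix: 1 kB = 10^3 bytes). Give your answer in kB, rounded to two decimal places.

304,225 bytes given.
1 kB = 1,000 bytes
304,225 / 1,000 = 304.23 kB

304.23 kB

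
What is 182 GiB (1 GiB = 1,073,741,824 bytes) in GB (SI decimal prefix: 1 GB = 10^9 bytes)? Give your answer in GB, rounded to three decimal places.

182 GiB = 182 × 2^30 bytes = 195,421,011,968 bytes
1 GB = 1,000,000,000 bytes
195,421,011,968 / 1,000,000,000 = 195.421 GB

195.421 GB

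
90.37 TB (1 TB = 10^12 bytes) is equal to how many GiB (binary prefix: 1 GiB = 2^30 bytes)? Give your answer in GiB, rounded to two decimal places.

84,163.62 GiB

90.37 TB × 1,000,000,000,000 bytes/TB = 90,370,000,000,000 bytes
1 GiB = 2^30 bytes = 1,073,741,824 bytes
90,370,000,000,000 / 1,073,741,824 = 84,163.62 GiB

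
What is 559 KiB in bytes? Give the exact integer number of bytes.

559 × 1,024 = 572,416 bytes

572,416 bytes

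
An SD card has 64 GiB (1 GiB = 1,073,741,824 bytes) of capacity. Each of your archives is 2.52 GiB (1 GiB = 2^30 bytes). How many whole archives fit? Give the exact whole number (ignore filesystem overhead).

25

Capacity: 64 GiB = 68,719,476,736 bytes
Per item: 2.52 GiB = 2,705,829,396.48 bytes
⌊68,719,476,736 / 2,705,829,396.48⌋ = 25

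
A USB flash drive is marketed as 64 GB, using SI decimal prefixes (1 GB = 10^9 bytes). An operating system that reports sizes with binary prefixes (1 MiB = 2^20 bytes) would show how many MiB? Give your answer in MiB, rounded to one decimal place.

61,035.2 MiB

64 GB = 64 × 10^9 bytes = 64,000,000,000 bytes
1 MiB = 2^20 bytes = 1,048,576 bytes
64,000,000,000 / 1,048,576 = 61,035.2 MiB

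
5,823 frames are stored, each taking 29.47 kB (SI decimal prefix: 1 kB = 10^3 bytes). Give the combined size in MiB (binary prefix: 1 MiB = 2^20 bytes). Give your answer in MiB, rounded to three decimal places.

Total = 5,823 × 29.47 kB = 171603.81 kB
= 171603.81 × 1,000 bytes = 171,603,810 bytes
1 MiB = 1,048,576 bytes
171,603,810 / 1,048,576 = 163.654 MiB

163.654 MiB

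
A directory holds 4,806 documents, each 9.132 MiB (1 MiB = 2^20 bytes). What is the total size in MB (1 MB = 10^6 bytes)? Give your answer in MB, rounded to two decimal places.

Total = 4,806 × 9.132 MiB = 43888.392 MiB
= 43888.392 × 1,048,576 bytes = 46,020,314,529.792 bytes
1 MB = 1,000,000 bytes
46,020,314,529.792 / 1,000,000 = 46,020.31 MB

46,020.31 MB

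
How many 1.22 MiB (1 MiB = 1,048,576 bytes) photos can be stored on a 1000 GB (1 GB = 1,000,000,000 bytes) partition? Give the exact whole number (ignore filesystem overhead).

781,700

Capacity: 1000 GB = 1,000,000,000,000 bytes
Per item: 1.22 MiB = 1,279,262.72 bytes
⌊1,000,000,000,000 / 1,279,262.72⌋ = 781,700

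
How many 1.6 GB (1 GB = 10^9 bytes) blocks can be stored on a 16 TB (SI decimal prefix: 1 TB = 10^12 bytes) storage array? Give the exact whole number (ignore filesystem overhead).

10,000

Capacity: 16 TB = 16,000,000,000,000 bytes
Per item: 1.6 GB = 1,600,000,000 bytes
⌊16,000,000,000,000 / 1,600,000,000⌋ = 10,000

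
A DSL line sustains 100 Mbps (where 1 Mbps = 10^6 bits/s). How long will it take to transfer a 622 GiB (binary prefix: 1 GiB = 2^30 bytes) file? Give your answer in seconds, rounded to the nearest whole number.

622 GiB = 667,867,414,528 bytes = 5,342,939,316,224 bits
100 Mbps = 100,000,000 bits/s
time = 5,342,939,316,224 / 100,000,000 = 53,429 s

53,429 seconds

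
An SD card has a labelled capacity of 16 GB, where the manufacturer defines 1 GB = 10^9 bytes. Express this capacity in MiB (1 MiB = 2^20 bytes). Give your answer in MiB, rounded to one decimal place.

15,258.8 MiB

16 GB × 1,000,000,000 bytes/GB = 16,000,000,000 bytes
1 MiB = 2^20 bytes = 1,048,576 bytes
16,000,000,000 / 1,048,576 = 15,258.8 MiB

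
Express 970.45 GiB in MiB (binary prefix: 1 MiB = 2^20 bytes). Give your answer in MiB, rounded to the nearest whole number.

970.45 GiB × 1,073,741,824 bytes/GiB = 1,042,012,753,100.8 bytes
1 MiB = 2^20 bytes = 1,048,576 bytes
1,042,012,753,100.8 / 1,048,576 = 993,741 MiB

993,741 MiB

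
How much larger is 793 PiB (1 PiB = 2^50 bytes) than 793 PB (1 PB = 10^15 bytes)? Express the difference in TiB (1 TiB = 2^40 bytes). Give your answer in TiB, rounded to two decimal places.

90,802.70 TiB

793 PiB = 793 × 1,125,899,906,842,624 = 892,838,626,126,200,832 bytes
793 PB = 793 × 1,000,000,000,000,000 = 793,000,000,000,000,000 bytes
difference = 99,838,626,126,200,832 bytes
99,838,626,126,200,832 / 1,099,511,627,776 = 90,802.70 TiB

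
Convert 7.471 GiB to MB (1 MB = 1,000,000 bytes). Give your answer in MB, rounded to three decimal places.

8,021.925 MB

7.471 GiB × 1,073,741,824 bytes/GiB = 8,021,925,167.104 bytes
1 MB = 1,000,000 bytes
8,021,925,167.104 / 1,000,000 = 8,021.925 MB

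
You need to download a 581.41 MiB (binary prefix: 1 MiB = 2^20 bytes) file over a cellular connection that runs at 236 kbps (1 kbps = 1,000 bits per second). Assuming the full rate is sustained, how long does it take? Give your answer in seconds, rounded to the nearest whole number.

20,666 seconds

581.41 MiB = 609,652,572.16 bytes = 4,877,220,577.28 bits
236 kbps = 236,000 bits/s
time = 4,877,220,577.28 / 236,000 = 20,666 s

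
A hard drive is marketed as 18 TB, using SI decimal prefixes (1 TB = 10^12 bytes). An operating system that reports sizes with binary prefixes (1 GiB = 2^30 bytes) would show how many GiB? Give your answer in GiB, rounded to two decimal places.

16,763.81 GiB

18 TB × 1,000,000,000,000 bytes/TB = 18,000,000,000,000 bytes
1 GiB = 1,073,741,824 bytes
18,000,000,000,000 / 1,073,741,824 = 16,763.81 GiB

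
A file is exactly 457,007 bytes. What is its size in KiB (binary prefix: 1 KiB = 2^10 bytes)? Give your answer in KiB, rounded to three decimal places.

457,007 bytes given.
1 KiB = 1,024 bytes
457,007 / 1,024 = 446.296 KiB

446.296 KiB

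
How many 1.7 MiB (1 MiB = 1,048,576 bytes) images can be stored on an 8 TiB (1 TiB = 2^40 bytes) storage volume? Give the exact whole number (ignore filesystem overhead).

4,934,475

Capacity: 8 TiB = 8,796,093,022,208 bytes
Per item: 1.7 MiB = 1,782,579.2 bytes
⌊8,796,093,022,208 / 1,782,579.2⌋ = 4,934,475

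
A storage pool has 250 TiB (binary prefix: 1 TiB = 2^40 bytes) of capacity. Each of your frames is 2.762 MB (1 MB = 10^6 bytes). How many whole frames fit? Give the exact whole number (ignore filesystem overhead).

99,521,327

Capacity: 250 TiB = 274,877,906,944,000 bytes
Per item: 2.762 MB = 2,762,000 bytes
⌊274,877,906,944,000 / 2,762,000⌋ = 99,521,327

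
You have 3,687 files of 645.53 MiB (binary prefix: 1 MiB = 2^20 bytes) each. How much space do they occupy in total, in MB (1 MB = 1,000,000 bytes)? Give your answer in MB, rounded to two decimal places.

2,495,683.35 MB

Total = 3,687 × 645.53 MiB = 2380069.11 MiB
= 2380069.11 × 1,048,576 bytes = 2,495,683,347,087.36 bytes
1 MB = 1,000,000 bytes
2,495,683,347,087.36 / 1,000,000 = 2,495,683.35 MB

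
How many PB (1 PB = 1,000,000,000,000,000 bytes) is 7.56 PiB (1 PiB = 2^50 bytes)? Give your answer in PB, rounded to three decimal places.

7.56 PiB = 7.56 × 2^50 bytes = 8,511,803,295,730,237.44 bytes
1 PB = 1,000,000,000,000,000 bytes
8,511,803,295,730,237.44 / 1,000,000,000,000,000 = 8.512 PB

8.512 PB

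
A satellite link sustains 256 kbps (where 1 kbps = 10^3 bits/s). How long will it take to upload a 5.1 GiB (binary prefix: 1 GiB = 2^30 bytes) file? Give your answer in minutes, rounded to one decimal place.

2,852.1 minutes

5.1 GiB = 5,476,083,302.4 bytes = 43,808,666,419.2 bits
256 kbps = 256,000 bits/s
time = 43,808,666,419.2 / 256,000 = 171,127.60 s
171,127.60 s / 60 = 2,852.1 minutes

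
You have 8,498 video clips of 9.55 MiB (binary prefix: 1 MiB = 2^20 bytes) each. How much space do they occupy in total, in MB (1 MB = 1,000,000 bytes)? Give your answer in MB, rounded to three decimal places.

85,098.129 MB

Total = 8,498 × 9.55 MiB = 81155.9 MiB
= 81155.9 × 1,048,576 bytes = 85,098,128,998.4 bytes
1 MB = 1,000,000 bytes
85,098,128,998.4 / 1,000,000 = 85,098.129 MB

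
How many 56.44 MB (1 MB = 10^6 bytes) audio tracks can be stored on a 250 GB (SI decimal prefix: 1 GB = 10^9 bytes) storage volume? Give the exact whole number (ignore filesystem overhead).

4,429

Capacity: 250 GB = 250,000,000,000 bytes
Per item: 56.44 MB = 56,440,000 bytes
⌊250,000,000,000 / 56,440,000⌋ = 4,429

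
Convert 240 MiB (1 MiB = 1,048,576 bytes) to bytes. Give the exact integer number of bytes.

251,658,240 bytes

240 × 1,048,576 = 251,658,240 bytes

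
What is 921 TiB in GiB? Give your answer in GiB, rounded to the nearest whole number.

921 TiB × 1,099,511,627,776 bytes/TiB = 1,012,650,209,181,696 bytes
1 GiB = 1,073,741,824 bytes
1,012,650,209,181,696 / 1,073,741,824 = 943,104 GiB

943,104 GiB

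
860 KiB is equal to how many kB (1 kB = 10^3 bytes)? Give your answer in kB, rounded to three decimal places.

880.640 kB

860 KiB × 1,024 bytes/KiB = 880,640 bytes
1 kB = 1,000 bytes
880,640 / 1,000 = 880.640 kB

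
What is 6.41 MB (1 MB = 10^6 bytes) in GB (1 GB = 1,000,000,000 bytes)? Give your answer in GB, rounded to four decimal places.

0.0064 GB

6.41 MB × 1,000,000 bytes/MB = 6,410,000 bytes
1 GB = 1,000,000,000 bytes
6,410,000 / 1,000,000,000 = 0.0064 GB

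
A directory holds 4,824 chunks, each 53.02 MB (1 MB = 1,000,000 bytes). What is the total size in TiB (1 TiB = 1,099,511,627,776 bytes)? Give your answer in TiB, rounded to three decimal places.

Total = 4,824 × 53.02 MB = 255768.48 MB
= 255768.48 × 1,000,000 bytes = 255,768,480,000 bytes
1 TiB = 1,099,511,627,776 bytes
255,768,480,000 / 1,099,511,627,776 = 0.233 TiB

0.233 TiB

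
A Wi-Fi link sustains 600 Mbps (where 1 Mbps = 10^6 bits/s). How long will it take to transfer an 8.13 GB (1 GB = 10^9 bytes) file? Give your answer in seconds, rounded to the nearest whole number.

108 seconds

8.13 GB = 8,130,000,000 bytes = 65,040,000,000 bits
600 Mbps = 600,000,000 bits/s
time = 65,040,000,000 / 600,000,000 = 108 s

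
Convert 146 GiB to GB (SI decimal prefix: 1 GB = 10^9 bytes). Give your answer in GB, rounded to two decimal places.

146 GiB × 1,073,741,824 bytes/GiB = 156,766,306,304 bytes
1 GB = 1,000,000,000 bytes
156,766,306,304 / 1,000,000,000 = 156.77 GB

156.77 GB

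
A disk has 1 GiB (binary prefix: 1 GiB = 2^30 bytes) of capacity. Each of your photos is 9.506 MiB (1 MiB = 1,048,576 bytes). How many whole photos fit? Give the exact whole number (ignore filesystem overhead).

107

Capacity: 1 GiB = 1,073,741,824 bytes
Per item: 9.506 MiB = 9,967,763.456 bytes
⌊1,073,741,824 / 9,967,763.456⌋ = 107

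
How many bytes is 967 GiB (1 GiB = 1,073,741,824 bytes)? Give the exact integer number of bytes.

1,038,308,343,808 bytes

967 × 1,073,741,824 = 1,038,308,343,808 bytes  (1 GiB = 2^30 bytes)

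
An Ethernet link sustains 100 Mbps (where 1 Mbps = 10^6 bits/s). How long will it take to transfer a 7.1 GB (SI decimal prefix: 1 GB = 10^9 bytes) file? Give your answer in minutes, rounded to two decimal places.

9.47 minutes

7.1 GB = 7,100,000,000 bytes = 56,800,000,000 bits
100 Mbps = 100,000,000 bits/s
time = 56,800,000,000 / 100,000,000 = 568.000 s
568.000 s / 60 = 9.47 minutes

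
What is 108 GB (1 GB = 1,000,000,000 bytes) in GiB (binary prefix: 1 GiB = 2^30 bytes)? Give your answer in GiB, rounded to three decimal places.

100.583 GiB

108 GB = 108 × 10^9 bytes = 108,000,000,000 bytes
1 GiB = 2^30 bytes = 1,073,741,824 bytes
108,000,000,000 / 1,073,741,824 = 100.583 GiB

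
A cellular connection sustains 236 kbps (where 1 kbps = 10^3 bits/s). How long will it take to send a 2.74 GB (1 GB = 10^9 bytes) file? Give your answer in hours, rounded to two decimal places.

25.80 hours

2.74 GB = 2,740,000,000 bytes = 21,920,000,000 bits
236 kbps = 236,000 bits/s
time = 21,920,000,000 / 236,000 = 92,881.3559 s
92,881.3559 s / 3600 = 25.80 hours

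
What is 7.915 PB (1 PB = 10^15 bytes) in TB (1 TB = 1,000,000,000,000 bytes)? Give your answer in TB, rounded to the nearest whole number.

7,915 TB

7.915 PB = 7.915 × 10^15 bytes = 7,915,000,000,000,000 bytes
1 TB = 1,000,000,000,000 bytes
7,915,000,000,000,000 / 1,000,000,000,000 = 7,915 TB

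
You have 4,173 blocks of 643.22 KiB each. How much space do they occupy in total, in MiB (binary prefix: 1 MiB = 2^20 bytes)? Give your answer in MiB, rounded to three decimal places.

2,621.247 MiB

Total = 4,173 × 643.22 KiB = 2684157.06 KiB
= 2684157.06 × 1,024 bytes = 2,748,576,829.44 bytes
1 MiB = 1,048,576 bytes
2,748,576,829.44 / 1,048,576 = 2,621.247 MiB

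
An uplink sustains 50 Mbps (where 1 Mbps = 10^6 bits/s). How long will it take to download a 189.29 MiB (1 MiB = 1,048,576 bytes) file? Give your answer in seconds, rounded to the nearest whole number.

32 seconds

189.29 MiB = 198,484,951.04 bytes = 1,587,879,608.32 bits
50 Mbps = 50,000,000 bits/s
time = 1,587,879,608.32 / 50,000,000 = 32 s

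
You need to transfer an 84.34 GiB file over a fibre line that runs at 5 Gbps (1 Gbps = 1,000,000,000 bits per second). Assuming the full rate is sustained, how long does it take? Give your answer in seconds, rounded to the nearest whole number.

145 seconds

84.34 GiB = 90,559,385,436.16 bytes = 724,475,083,489.28 bits
5 Gbps = 5,000,000,000 bits/s
time = 724,475,083,489.28 / 5,000,000,000 = 145 s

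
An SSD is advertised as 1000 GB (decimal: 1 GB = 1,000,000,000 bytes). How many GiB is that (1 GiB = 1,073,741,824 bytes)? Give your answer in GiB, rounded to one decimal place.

931.3 GiB

1000 GB = 1000 × 10^9 bytes = 1,000,000,000,000 bytes
1 GiB = 1,073,741,824 bytes
1,000,000,000,000 / 1,073,741,824 = 931.3 GiB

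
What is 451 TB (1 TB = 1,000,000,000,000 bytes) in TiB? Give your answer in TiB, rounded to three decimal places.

410.182 TiB

451 TB × 1,000,000,000,000 bytes/TB = 451,000,000,000,000 bytes
1 TiB = 2^40 bytes = 1,099,511,627,776 bytes
451,000,000,000,000 / 1,099,511,627,776 = 410.182 TiB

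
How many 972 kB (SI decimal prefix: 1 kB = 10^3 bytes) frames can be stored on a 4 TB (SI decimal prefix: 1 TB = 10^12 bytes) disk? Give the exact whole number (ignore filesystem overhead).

Capacity: 4 TB = 4,000,000,000,000 bytes
Per item: 972 kB = 972,000 bytes
⌊4,000,000,000,000 / 972,000⌋ = 4,115,226

4,115,226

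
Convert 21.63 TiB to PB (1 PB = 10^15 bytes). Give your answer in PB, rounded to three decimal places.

0.024 PB

21.63 TiB = 21.63 × 2^40 bytes = 23,782,436,508,794.88 bytes
1 PB = 1,000,000,000,000,000 bytes
23,782,436,508,794.88 / 1,000,000,000,000,000 = 0.024 PB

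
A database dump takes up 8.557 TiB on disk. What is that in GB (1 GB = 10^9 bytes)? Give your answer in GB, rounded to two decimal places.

9,408.52 GB

8.557 TiB = 8.557 × 2^40 bytes = 9,408,520,998,879.232 bytes
1 GB = 1,000,000,000 bytes
9,408,520,998,879.232 / 1,000,000,000 = 9,408.52 GB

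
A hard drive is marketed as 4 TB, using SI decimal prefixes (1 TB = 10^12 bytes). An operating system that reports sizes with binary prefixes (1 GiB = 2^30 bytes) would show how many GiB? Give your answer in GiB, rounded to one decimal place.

3,725.3 GiB

4 TB = 4 × 10^12 bytes = 4,000,000,000,000 bytes
1 GiB = 1,073,741,824 bytes
4,000,000,000,000 / 1,073,741,824 = 3,725.3 GiB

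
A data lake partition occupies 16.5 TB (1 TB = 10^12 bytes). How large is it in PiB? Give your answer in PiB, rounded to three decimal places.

16.5 TB × 1,000,000,000,000 bytes/TB = 16,500,000,000,000 bytes
1 PiB = 2^50 bytes = 1,125,899,906,842,624 bytes
16,500,000,000,000 / 1,125,899,906,842,624 = 0.015 PiB

0.015 PiB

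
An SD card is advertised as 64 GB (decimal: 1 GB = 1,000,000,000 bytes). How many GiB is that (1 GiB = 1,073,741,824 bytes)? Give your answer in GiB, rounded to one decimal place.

64 GB = 64 × 10^9 bytes = 64,000,000,000 bytes
1 GiB = 2^30 bytes = 1,073,741,824 bytes
64,000,000,000 / 1,073,741,824 = 59.6 GiB

59.6 GiB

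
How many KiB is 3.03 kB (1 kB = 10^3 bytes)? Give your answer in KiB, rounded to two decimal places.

3.03 kB = 3.03 × 10^3 bytes = 3,030 bytes
1 KiB = 1,024 bytes
3,030 / 1,024 = 2.96 KiB

2.96 KiB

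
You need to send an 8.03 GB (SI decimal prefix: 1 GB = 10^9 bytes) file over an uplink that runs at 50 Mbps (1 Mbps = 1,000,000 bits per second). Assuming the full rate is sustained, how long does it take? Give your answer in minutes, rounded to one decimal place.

8.03 GB = 8,030,000,000 bytes = 64,240,000,000 bits
50 Mbps = 50,000,000 bits/s
time = 64,240,000,000 / 50,000,000 = 1,284.80 s
1,284.80 s / 60 = 21.4 minutes

21.4 minutes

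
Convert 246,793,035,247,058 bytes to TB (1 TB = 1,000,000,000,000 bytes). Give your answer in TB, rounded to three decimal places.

246,793,035,247,058 bytes given.
1 TB = 1,000,000,000,000 bytes
246,793,035,247,058 / 1,000,000,000,000 = 246.793 TB

246.793 TB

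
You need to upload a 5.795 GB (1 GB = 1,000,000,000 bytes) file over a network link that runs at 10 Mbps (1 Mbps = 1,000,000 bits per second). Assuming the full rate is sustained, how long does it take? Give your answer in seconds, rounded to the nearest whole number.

5.795 GB = 5,795,000,000 bytes = 46,360,000,000 bits
10 Mbps = 10,000,000 bits/s
time = 46,360,000,000 / 10,000,000 = 4,636 s

4,636 seconds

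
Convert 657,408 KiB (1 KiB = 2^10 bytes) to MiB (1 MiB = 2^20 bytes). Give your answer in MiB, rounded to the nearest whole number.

642 MiB

657,408 KiB × 1,024 bytes/KiB = 673,185,792 bytes
1 MiB = 1,048,576 bytes
673,185,792 / 1,048,576 = 642 MiB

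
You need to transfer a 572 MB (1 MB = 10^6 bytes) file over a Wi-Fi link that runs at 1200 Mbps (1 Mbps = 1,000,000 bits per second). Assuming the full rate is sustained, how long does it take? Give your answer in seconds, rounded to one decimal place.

572 MB = 572,000,000 bytes = 4,576,000,000 bits
1200 Mbps = 1,200,000,000 bits/s
time = 4,576,000,000 / 1,200,000,000 = 3.8 s

3.8 seconds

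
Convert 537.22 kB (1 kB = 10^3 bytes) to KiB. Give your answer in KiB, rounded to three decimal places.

537.22 kB = 537.22 × 10^3 bytes = 537,220 bytes
1 KiB = 1,024 bytes
537,220 / 1,024 = 524.629 KiB

524.629 KiB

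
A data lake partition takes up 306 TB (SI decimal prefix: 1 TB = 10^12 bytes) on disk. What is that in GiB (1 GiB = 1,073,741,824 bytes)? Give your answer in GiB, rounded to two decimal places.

306 TB = 306 × 10^12 bytes = 306,000,000,000,000 bytes
1 GiB = 2^30 bytes = 1,073,741,824 bytes
306,000,000,000,000 / 1,073,741,824 = 284,984.71 GiB

284,984.71 GiB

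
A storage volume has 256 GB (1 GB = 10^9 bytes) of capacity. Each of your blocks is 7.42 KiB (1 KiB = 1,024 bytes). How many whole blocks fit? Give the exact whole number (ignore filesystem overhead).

33,692,722

Capacity: 256 GB = 256,000,000,000 bytes
Per item: 7.42 KiB = 7,598.08 bytes
⌊256,000,000,000 / 7,598.08⌋ = 33,692,722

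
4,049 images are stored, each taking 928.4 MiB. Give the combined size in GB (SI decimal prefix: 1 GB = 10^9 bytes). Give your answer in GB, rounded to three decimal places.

3,941.693 GB

Total = 4,049 × 928.4 MiB = 3759091.6 MiB
= 3759091.6 × 1,048,576 bytes = 3,941,693,233,561.6 bytes
1 GB = 1,000,000,000 bytes
3,941,693,233,561.6 / 1,000,000,000 = 3,941.693 GB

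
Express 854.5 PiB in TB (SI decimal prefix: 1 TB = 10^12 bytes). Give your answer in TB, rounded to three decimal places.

854.5 PiB × 1,125,899,906,842,624 bytes/PiB = 962,081,470,397,022,208 bytes
1 TB = 1,000,000,000,000 bytes
962,081,470,397,022,208 / 1,000,000,000,000 = 962,081.470 TB

962,081.470 TB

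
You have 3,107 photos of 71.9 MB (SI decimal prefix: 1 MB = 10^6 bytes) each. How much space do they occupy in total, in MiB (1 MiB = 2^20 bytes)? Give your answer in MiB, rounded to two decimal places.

213,044.45 MiB

Total = 3,107 × 71.9 MB = 223393.3 MB
= 223393.3 × 1,000,000 bytes = 223,393,300,000 bytes
1 MiB = 1,048,576 bytes
223,393,300,000 / 1,048,576 = 213,044.45 MiB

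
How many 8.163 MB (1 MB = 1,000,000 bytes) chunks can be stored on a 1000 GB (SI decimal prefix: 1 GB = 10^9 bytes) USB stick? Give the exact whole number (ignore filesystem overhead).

Capacity: 1000 GB = 1,000,000,000,000 bytes
Per item: 8.163 MB = 8,163,000 bytes
⌊1,000,000,000,000 / 8,163,000⌋ = 122,503

122,503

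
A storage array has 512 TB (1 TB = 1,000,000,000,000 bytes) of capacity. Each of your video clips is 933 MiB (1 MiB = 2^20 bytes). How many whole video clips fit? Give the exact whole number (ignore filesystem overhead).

523,345

Capacity: 512 TB = 512,000,000,000,000 bytes
Per item: 933 MiB = 978,321,408 bytes
⌊512,000,000,000,000 / 978,321,408⌋ = 523,345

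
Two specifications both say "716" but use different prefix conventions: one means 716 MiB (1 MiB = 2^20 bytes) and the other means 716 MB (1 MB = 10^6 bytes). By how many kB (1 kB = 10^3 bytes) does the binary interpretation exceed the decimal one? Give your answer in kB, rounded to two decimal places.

716 MiB = 716 × 1,048,576 = 750,780,416 bytes
716 MB = 716 × 1,000,000 = 716,000,000 bytes
difference = 34,780,416 bytes
34,780,416 / 1,000 = 34,780.42 kB

34,780.42 kB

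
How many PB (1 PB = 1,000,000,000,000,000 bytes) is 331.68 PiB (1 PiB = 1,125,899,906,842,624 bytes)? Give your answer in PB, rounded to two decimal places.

331.68 PiB × 1,125,899,906,842,624 bytes/PiB = 373,438,481,101,561,528.32 bytes
1 PB = 10^15 bytes = 1,000,000,000,000,000 bytes
373,438,481,101,561,528.32 / 1,000,000,000,000,000 = 373.44 PB

373.44 PB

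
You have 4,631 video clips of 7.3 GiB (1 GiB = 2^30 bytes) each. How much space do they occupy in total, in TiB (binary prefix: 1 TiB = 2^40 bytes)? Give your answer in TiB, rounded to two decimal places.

Total = 4,631 × 7.3 GiB = 33806.3 GiB
= 33806.3 × 1,073,741,824 bytes = 36,299,238,224,691.2 bytes
1 TiB = 1,099,511,627,776 bytes
36,299,238,224,691.2 / 1,099,511,627,776 = 33.01 TiB

33.01 TiB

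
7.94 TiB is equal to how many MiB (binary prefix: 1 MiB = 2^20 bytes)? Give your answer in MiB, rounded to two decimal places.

8,325,693.44 MiB

7.94 TiB × 1,099,511,627,776 bytes/TiB = 8,730,122,324,541.44 bytes
1 MiB = 1,048,576 bytes
8,730,122,324,541.44 / 1,048,576 = 8,325,693.44 MiB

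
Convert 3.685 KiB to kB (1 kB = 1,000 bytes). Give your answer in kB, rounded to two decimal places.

3.685 KiB × 1,024 bytes/KiB = 3,773.44 bytes
1 kB = 10^3 bytes = 1,000 bytes
3,773.44 / 1,000 = 3.77 kB

3.77 kB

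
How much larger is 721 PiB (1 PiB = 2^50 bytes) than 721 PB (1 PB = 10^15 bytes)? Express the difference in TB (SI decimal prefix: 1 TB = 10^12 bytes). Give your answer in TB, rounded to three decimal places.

721 PiB = 721 × 1,125,899,906,842,624 = 811,773,832,833,531,904 bytes
721 PB = 721 × 1,000,000,000,000,000 = 721,000,000,000,000,000 bytes
difference = 90,773,832,833,531,904 bytes
90,773,832,833,531,904 / 1,000,000,000,000 = 90,773.833 TB

90,773.833 TB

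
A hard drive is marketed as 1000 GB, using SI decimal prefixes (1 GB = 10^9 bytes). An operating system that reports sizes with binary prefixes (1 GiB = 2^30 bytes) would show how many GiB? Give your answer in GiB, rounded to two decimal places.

1000 GB × 1,000,000,000 bytes/GB = 1,000,000,000,000 bytes
1 GiB = 1,073,741,824 bytes
1,000,000,000,000 / 1,073,741,824 = 931.32 GiB

931.32 GiB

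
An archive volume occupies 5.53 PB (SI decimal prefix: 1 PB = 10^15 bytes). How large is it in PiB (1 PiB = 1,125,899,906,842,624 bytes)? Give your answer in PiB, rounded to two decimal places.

5.53 PB × 1,000,000,000,000,000 bytes/PB = 5,530,000,000,000,000 bytes
1 PiB = 1,125,899,906,842,624 bytes
5,530,000,000,000,000 / 1,125,899,906,842,624 = 4.91 PiB

4.91 PiB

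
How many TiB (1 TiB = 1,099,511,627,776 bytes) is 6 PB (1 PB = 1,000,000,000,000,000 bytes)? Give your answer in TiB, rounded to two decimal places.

5,456.97 TiB

6 PB = 6 × 10^15 bytes = 6,000,000,000,000,000 bytes
1 TiB = 1,099,511,627,776 bytes
6,000,000,000,000,000 / 1,099,511,627,776 = 5,456.97 TiB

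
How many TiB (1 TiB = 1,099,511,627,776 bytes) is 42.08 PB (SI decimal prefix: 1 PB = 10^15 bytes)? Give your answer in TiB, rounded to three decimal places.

42.08 PB = 42.08 × 10^15 bytes = 42,080,000,000,000,000 bytes
1 TiB = 1,099,511,627,776 bytes
42,080,000,000,000,000 / 1,099,511,627,776 = 38,271.537 TiB

38,271.537 TiB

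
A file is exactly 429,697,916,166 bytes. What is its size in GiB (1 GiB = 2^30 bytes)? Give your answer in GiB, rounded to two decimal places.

400.19 GiB

429,697,916,166 bytes given.
1 GiB = 2^30 bytes = 1,073,741,824 bytes
429,697,916,166 / 1,073,741,824 = 400.19 GiB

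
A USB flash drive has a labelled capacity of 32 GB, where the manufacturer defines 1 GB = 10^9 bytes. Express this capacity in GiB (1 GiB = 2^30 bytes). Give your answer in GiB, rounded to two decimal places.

29.80 GiB

32 GB = 32 × 10^9 bytes = 32,000,000,000 bytes
1 GiB = 1,073,741,824 bytes
32,000,000,000 / 1,073,741,824 = 29.80 GiB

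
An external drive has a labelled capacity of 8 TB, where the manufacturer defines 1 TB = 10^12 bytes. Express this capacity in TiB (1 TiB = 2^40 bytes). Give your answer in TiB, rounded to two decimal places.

7.28 TiB

8 TB = 8 × 10^12 bytes = 8,000,000,000,000 bytes
1 TiB = 2^40 bytes = 1,099,511,627,776 bytes
8,000,000,000,000 / 1,099,511,627,776 = 7.28 TiB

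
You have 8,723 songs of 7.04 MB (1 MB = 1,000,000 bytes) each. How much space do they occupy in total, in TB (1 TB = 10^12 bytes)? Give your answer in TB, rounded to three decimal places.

0.061 TB

Total = 8,723 × 7.04 MB = 61409.92 MB
= 61409.92 × 1,000,000 bytes = 61,409,920,000 bytes
1 TB = 1,000,000,000,000 bytes
61,409,920,000 / 1,000,000,000,000 = 0.061 TB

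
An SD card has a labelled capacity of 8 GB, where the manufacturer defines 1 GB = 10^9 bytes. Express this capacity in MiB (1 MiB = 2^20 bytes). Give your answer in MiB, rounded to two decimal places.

7,629.39 MiB

8 GB × 1,000,000,000 bytes/GB = 8,000,000,000 bytes
1 MiB = 2^20 bytes = 1,048,576 bytes
8,000,000,000 / 1,048,576 = 7,629.39 MiB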